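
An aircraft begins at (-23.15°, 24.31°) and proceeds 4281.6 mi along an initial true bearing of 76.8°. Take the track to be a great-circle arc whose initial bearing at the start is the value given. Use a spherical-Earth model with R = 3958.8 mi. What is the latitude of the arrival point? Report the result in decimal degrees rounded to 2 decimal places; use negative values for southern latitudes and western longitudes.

latitude 0.03°

δ = 4281.6/3958.8 = 1.081540 rad (61.9677°).
With φ₁ = -23.15° = -0.404044 rad and θ = 76.8° = 1.340413 rad:
Destination latitude: φ₂ = arcsin( sin φ₁ cos δ + cos φ₁ sin δ cos θ ) = arcsin(0.000568) = 0.03°.
Δλ = atan2( sin θ sin δ cos φ₁ , cos δ − sin φ₁ sin φ₂ ) = atan2(0.790164, 0.470193) = 1.034019 rad = 59.24°.
λ₂ = 24.31° + 59.24° = 83.55°.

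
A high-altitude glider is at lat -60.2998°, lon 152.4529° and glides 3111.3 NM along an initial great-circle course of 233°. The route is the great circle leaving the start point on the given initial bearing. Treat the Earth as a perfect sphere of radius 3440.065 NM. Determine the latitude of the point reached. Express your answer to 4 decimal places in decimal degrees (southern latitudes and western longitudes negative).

latitude -50.4723°

The arc subtends δ = 3111.3/3440.065 = 0.904431 rad at the centre.
With φ₁ = -60.2998° = -1.052430 rad and θ = 233° = 4.066617 rad:
sin φ₂ = sin φ₁ cos δ + cos φ₁ sin δ cos θ = (-0.868630)(0.618133) + (0.495462)(0.786073)(-0.601815) = -0.771317
φ₂ = asin(-0.771317) = -0.880908 rad = -50.4723°.
Δλ = atan2( sin θ sin δ cos φ₁ , cos δ − sin φ₁ sin φ₂ ) = atan2(-0.311044, -0.051856) = -1.735993 rad = -99.4651°.
Hence λ₂ = 152.4529° + -99.4651° = 52.9878°.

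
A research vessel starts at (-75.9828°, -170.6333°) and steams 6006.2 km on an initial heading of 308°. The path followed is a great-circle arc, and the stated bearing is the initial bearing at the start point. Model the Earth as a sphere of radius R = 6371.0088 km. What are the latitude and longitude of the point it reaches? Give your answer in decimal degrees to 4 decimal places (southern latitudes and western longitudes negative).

latitude -26.7060°, longitude 143.8236°

δ = 6006.2/6371.0088 = 0.942739 rad (54.0150°).
With φ₁ = -75.9828° = -1.326150 rad and θ = 308° = 5.375614 rad:
Destination latitude: φ₂ = arcsin( sin φ₁ cos δ + cos φ₁ sin δ cos θ ) = arcsin(-0.449413) = -26.7060°.
For the longitude increment, Δλ = atan2( sin θ sin δ cos φ₁, cos δ − sin φ₁ sin φ₂ ) = atan2(-0.154444, 0.151543) = -45.5431°.
λ₂ = -170.6333° + -45.5431° = -216.1764°, normalized to (−180°, 180°] → 143.8236°.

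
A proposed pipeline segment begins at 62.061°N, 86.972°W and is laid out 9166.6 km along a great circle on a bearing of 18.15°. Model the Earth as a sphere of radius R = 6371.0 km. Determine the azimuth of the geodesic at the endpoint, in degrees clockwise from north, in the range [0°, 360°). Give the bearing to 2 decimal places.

final bearing 169.87°

Angular distance δ = d/R = 9166.6 / 6371 = 1.438801 rad.
Start latitude φ₁ = 1.083169 rad; initial bearing θ = 0.316777 rad.
Applying the spherical law of cosines for sides, sin φ₂ = sin φ₁ cos δ + cos φ₁ sin δ cos θ = 0.557619, so φ₂ = 33.891°.
Δλ = atan2( sin θ sin δ cos φ₁ , cos δ − sin φ₁ sin φ₂ ) = atan2(0.144681, -0.361014) = 2.760430 rad = 158.161°.
λ₂ = λ₁ + Δλ = 71.189°.
The forward bearing on arrival equals the back-azimuth from the destination plus 180°.
Back-azimuth from P₂ (33.89°, 71.19°) to P₁ (62.06°, -86.97°), with Δλ' = λ₁ − λ₂ = -158.16°: atan2( sin Δλ' cos φ₁ , cos φ₂ sin φ₁ − sin φ₂ cos φ₁ cos Δλ' ) = 349.87°.
Final bearing = (349.87° + 180°) mod 360° = 169.87°.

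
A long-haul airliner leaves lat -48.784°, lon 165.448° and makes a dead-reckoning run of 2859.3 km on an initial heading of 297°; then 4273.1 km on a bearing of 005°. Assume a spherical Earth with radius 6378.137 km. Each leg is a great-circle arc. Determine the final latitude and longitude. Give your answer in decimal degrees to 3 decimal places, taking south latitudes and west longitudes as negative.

latitude 5.025°, longitude 141.061°

Apply the spherical direct solution leg by leg, carrying full precision between legs.
Leg 1: from (-48.784°, 165.448°), δ = 2859.3/6378.137 = 0.448297 rad, θ = 297° → φ = -33.247°, λ = 137.946°.
Leg 2: from (-33.247°, 137.946°), δ = 4273.1/6378.137 = 0.669961 rad, θ = 5° → φ = 5.025°, λ = 141.061°.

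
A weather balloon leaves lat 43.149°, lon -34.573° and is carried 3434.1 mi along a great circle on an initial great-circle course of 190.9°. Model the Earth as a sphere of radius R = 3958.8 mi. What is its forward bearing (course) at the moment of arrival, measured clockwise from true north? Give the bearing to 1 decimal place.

final bearing 188.0°

Central angle δ = d/R = 0.867460 rad.
Start latitude φ₁ = 0.753092 rad; initial bearing θ = 3.331834 rad.
Destination latitude: φ₂ = arcsin( sin φ₁ cos δ + cos φ₁ sin δ cos θ ) = arcsin(-0.104080) = -5.974°.
For the longitude increment, Δλ = atan2( sin θ sin δ cos φ₁, cos δ − sin φ₁ sin φ₂ ) = atan2(-0.105220, 0.717946) = -8.338°.
λ₂ = λ₁ + Δλ = -42.911°.
The forward bearing on arrival equals the back-azimuth from the destination plus 180°.
Back-azimuth from P₂ (-6.0°, -42.9°) to P₁ (43.1°, -34.6°), with Δλ' = λ₁ − λ₂ = 8.3°: atan2( sin Δλ' cos φ₁ , cos φ₂ sin φ₁ − sin φ₂ cos φ₁ cos Δλ' ) = 8.0°.
Final bearing = (8.0° + 180°) mod 360° = 188.0°.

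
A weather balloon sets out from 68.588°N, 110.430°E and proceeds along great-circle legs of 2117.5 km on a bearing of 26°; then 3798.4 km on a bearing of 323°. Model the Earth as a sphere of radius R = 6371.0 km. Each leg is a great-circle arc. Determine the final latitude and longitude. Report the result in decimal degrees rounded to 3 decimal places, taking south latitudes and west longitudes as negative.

latitude 62.700°, longitude 41.143°

Apply the spherical direct solution leg by leg, carrying full precision between legs.
Leg 1: from (68.588°, 110.430°), δ = 2117.5/6371 = 0.332365 rad, θ = 26° → φ = 80.784°, λ = 173.686°.
Leg 2: from (80.784°, 173.686°), δ = 3798.4/6371 = 0.596202 rad, θ = 323° → φ = 62.700°, λ = 41.143°.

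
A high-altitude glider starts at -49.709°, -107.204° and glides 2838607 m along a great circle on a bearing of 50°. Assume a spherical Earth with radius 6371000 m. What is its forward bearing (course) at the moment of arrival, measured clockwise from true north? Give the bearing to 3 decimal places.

δ = 2838607/6371000 = 0.445551 rad (25.5282°).
With φ₁ = -49.709° = -0.867586 rad and θ = 50° = 0.872665 rad:
Destination latitude: φ₂ = arcsin( sin φ₁ cos δ + cos φ₁ sin δ cos θ ) = arcsin(-0.509167) = -30.608°.
Δλ = atan2( sin θ sin δ cos φ₁ , cos δ − sin φ₁ sin φ₂ ) = atan2(0.213486, 0.513996) = 0.393665 rad = 22.555°.
Hence λ₂ = -107.204° + 22.555° = -84.649°.
The forward bearing on arrival equals the back-azimuth from the destination plus 180°.
Back-azimuth from P₂ (-30.608°, -84.649°) to P₁ (-49.709°, -107.204°), with Δλ' = λ₁ − λ₂ = -22.555°: atan2( sin Δλ' cos φ₁ , cos φ₂ sin φ₁ − sin φ₂ cos φ₁ cos Δλ' ) = 215.140°.
Final bearing = (215.140° + 180°) mod 360° = 35.140°.

final bearing 35.140°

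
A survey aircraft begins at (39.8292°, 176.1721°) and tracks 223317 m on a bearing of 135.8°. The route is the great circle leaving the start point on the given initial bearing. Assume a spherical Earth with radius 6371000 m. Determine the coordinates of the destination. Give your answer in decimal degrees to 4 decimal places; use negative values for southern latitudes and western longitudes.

latitude 38.3756°, longitude 177.9580°

The arc subtends δ = 223317/6371000 = 0.035052 rad at the centre.
Start latitude φ₁ = 0.695151 rad; initial bearing θ = 2.370157 rad.
sin φ₂ = sin φ₁ cos δ + cos φ₁ sin δ cos θ = (0.640501)(0.999386) + (0.767957)(0.035045)(-0.716911) = 0.620814
φ₂ = asin(0.620814) = 0.669780 rad = 38.3756°.
For the longitude increment, Δλ = atan2( sin θ sin δ cos φ₁, cos δ − sin φ₁ sin φ₂ ) = atan2(0.018763, 0.601754) = 1.7859°.
λ₂ = 176.1721° + 1.7859° = 177.9580°.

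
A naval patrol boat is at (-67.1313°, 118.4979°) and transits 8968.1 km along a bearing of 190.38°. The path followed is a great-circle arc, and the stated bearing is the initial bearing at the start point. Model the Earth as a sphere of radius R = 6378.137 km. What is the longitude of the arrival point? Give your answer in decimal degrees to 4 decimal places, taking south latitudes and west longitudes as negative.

longitude -49.4198°

Central angle δ = d/R = 1.406069 rad.
With φ₁ = -67.1313° = -1.171662 rad and θ = 190.38° = 3.322758 rad:
sin φ₂ = sin φ₁ cos δ + cos φ₁ sin δ cos θ = (-0.921398)(0.163983) + (0.388621)(0.986463)(-0.983634) = -0.528180
φ₂ = asin(-0.528180) = -0.556456 rad = -31.8826°.
Δλ = atan2( sin θ sin δ cos φ₁ , cos δ − sin φ₁ sin φ₂ ) = atan2(-0.069072, -0.322680) = -2.930718 rad = -167.9177°.
Hence λ₂ = 118.4979° + -167.9177° = -49.4198°.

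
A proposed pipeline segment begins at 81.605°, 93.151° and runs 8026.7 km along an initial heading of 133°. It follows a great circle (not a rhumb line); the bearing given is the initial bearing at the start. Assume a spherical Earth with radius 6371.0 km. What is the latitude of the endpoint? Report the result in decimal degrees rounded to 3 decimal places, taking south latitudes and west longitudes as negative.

latitude 11.997°

δ = 8026.7/6371 = 1.259881 rad (72.1858°).
Start latitude φ₁ = 1.424276 rad; initial bearing θ = 2.321288 rad.
Applying the spherical law of cosines for sides, sin φ₂ = sin φ₁ cos δ + cos φ₁ sin δ cos θ = 0.207857, so φ₂ = 11.997°.
For the longitude increment, Δλ = atan2( sin θ sin δ cos φ₁, cos δ − sin φ₁ sin φ₂ ) = atan2(0.101656, 0.100301) = 45.384°.
λ₂ = 93.151° + 45.384° = 138.535°.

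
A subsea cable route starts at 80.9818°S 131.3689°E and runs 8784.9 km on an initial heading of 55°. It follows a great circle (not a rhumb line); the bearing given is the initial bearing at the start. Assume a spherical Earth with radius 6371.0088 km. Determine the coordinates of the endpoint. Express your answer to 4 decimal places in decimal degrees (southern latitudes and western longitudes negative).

Central angle δ = d/R = 1.378887 rad.
Start latitude φ₁ = -1.413399 rad; initial bearing θ = 0.959931 rad.
sin φ₂ = sin φ₁ cos δ + cos φ₁ sin δ cos θ = (-0.987639)(0.190734) + (0.156748)(0.981642)(0.573576) = -0.100119
φ₂ = asin(-0.100119) = -0.100287 rad = -5.7460°.
Then Δλ = atan2(0.126043, 0.091852) = 0.941046 rad, from sin θ sin δ cos φ₁ over cos δ − sin φ₁ sin φ₂.
λ₂ = 131.3689° + 53.9180° = 185.2869°, normalized to (−180°, 180°] → -174.7131°.

latitude -5.7460°, longitude -174.7131°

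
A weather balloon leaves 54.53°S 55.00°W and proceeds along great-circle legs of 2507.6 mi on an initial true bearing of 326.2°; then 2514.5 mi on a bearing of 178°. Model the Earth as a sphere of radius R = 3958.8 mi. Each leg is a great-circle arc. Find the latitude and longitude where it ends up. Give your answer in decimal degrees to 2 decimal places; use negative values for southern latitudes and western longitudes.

Apply the spherical direct solution leg by leg, carrying full precision between legs.
Leg 1: from (-54.53°, -55.00°), δ = 2507.6/3958.8 = 0.633424 rad, θ = 326.2° → φ = -21.78°, λ = -75.77°.
Leg 2: from (-21.78°, -75.77°), δ = 2514.5/3958.8 = 0.635167 rad, θ = 178° → φ = -58.13°, λ = -73.52°.

latitude -58.13°, longitude -73.52°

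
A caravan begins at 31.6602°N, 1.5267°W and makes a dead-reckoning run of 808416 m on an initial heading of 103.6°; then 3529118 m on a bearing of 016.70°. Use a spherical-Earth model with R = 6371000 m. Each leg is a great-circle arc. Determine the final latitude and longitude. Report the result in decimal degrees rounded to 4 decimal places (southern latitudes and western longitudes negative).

latitude 59.1998°, longitude 23.7835°

Apply the spherical direct solution leg by leg, carrying full precision between legs.
Leg 1: from (31.6602°, -1.5267°), δ = 808416/6371000 = 0.126890 rad, θ = 103.6° → φ = 29.6916°, λ = 6.6133°.
Leg 2: from (29.6916°, 6.6133°), δ = 3529118/6371000 = 0.553935 rad, θ = 16.7° → φ = 59.1998°, λ = 23.7835°.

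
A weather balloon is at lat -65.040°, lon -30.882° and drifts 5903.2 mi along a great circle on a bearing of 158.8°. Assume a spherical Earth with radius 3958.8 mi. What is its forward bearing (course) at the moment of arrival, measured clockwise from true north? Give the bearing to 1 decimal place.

final bearing 9.9°

δ = 5903.2/3958.8 = 1.491159 rad (85.4371°).
Converting: φ₁ = -1.135162 rad, θ = 2.771583 rad.
Applying the spherical law of cosines for sides, sin φ₂ = sin φ₁ cos δ + cos φ₁ sin δ cos θ = -0.464303, so φ₂ = -27.665°.
Then Δλ = atan2(0.152117, -0.341385) = 2.722415 rad, from sin θ sin δ cos φ₁ over cos δ − sin φ₁ sin φ₂.
λ₂ = λ₁ + Δλ = 125.101°.
The forward bearing on arrival equals the back-azimuth from the destination plus 180°.
Back-azimuth from P₂ (-27.7°, 125.1°) to P₁ (-65.0°, -30.9°), with Δλ' = λ₁ − λ₂ = -156.0°: atan2( sin Δλ' cos φ₁ , cos φ₂ sin φ₁ − sin φ₂ cos φ₁ cos Δλ' ) = 189.9°.
Final bearing = (189.9° + 180°) mod 360° = 9.9°.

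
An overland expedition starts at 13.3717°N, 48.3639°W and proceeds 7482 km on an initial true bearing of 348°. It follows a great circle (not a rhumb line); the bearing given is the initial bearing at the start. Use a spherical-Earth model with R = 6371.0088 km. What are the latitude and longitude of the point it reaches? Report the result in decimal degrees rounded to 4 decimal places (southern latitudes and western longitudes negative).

Central angle δ = d/R = 1.174382 rad.
Start latitude φ₁ = 0.233380 rad; initial bearing θ = 6.073746 rad.
Applying the spherical law of cosines for sides, sin φ₂ = sin φ₁ cos δ + cos φ₁ sin δ cos θ = 0.967128, so φ₂ = 75.2685°.
Then Δλ = atan2(-0.186589, 0.162448) = -0.854454 rad, from sin θ sin δ cos φ₁ over cos δ − sin φ₁ sin φ₂.
Hence λ₂ = -48.3639° + -48.9566° = -97.3205°.

latitude 75.2685°, longitude -97.3205°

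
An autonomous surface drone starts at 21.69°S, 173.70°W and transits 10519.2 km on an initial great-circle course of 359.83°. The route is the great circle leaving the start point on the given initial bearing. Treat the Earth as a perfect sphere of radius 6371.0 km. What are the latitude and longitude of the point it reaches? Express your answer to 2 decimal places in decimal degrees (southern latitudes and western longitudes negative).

latitude 72.91°, longitude -174.28°

δ = 10519.2/6371 = 1.651107 rad (94.6014°).
With φ₁ = -21.69° = -0.378562 rad and θ = 359.83° = 6.280218 rad:
sin φ₂ = sin φ₁ cos δ + cos φ₁ sin δ cos θ = (-0.369585)(-0.080224) + (0.929197)(0.996777)(0.999996) = 0.955848
φ₂ = asin(0.955848) = 1.272531 rad = 72.91°.
Then Δλ = atan2(-0.002748, 0.273043) = -0.010064 rad, from sin θ sin δ cos φ₁ over cos δ − sin φ₁ sin φ₂.
λ₂ = λ₁ + Δλ = -174.28°.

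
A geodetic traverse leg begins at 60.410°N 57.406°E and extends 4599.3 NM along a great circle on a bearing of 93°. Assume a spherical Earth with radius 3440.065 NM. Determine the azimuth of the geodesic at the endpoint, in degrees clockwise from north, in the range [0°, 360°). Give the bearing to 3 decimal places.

final bearing 149.936°

Central angle δ = d/R = 1.336981 rad.
Converting: φ₁ = 1.054353 rad, θ = 1.623156 rad.
Applying the spherical law of cosines for sides, sin φ₂ = sin φ₁ cos δ + cos φ₁ sin δ cos θ = 0.176334, so φ₂ = 10.156°.
For the longitude increment, Δλ = atan2( sin θ sin δ cos φ₁, cos δ − sin φ₁ sin φ₂ ) = atan2(0.479695, 0.078354) = 80.723°.
λ₂ = 57.406° + 80.723° = 138.129°.
The forward bearing on arrival equals the back-azimuth from the destination plus 180°.
Back-azimuth from P₂ (10.156°, 138.129°) to P₁ (60.410°, 57.406°), with Δλ' = λ₁ − λ₂ = -80.723°: atan2( sin Δλ' cos φ₁ , cos φ₂ sin φ₁ − sin φ₂ cos φ₁ cos Δλ' ) = 329.936°.
Final bearing = (329.936° + 180°) mod 360° = 149.936°.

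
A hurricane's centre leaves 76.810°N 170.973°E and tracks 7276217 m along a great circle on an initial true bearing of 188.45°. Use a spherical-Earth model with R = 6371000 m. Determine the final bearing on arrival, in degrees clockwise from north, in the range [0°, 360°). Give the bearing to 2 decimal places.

The arc subtends δ = 7276217/6371000 = 1.142084 rad at the centre.
Converting: φ₁ = 1.340587 rad, θ = 3.289073 rad.
Applying the spherical law of cosines for sides, sin φ₂ = sin φ₁ cos δ + cos φ₁ sin δ cos θ = 0.199455, so φ₂ = 11.505°.
Then Δλ = atan2(-0.030496, 0.221507) = -0.136815 rad, from sin θ sin δ cos φ₁ over cos δ − sin φ₁ sin φ₂.
λ₂ = λ₁ + Δλ = 163.134°.
The forward bearing on arrival equals the back-azimuth from the destination plus 180°.
Back-azimuth from P₂ (11.51°, 163.13°) to P₁ (76.81°, 170.97°), with Δλ' = λ₁ − λ₂ = 7.84°: atan2( sin Δλ' cos φ₁ , cos φ₂ sin φ₁ − sin φ₂ cos φ₁ cos Δλ' ) = 1.96°.
Final bearing = (1.96° + 180°) mod 360° = 181.96°.

final bearing 181.96°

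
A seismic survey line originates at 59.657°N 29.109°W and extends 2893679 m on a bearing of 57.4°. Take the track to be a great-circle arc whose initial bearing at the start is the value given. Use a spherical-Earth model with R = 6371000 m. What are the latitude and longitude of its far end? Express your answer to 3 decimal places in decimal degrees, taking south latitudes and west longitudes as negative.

The arc subtends δ = 2893679/6371000 = 0.454195 rad at the centre.
With φ₁ = 59.657° = 1.041211 rad and θ = 57.4° = 1.001819 rad:
Applying the spherical law of cosines for sides, sin φ₂ = sin φ₁ cos δ + cos φ₁ sin δ cos θ = 0.894933, so φ₂ = 63.500°.
Then Δλ = atan2(0.186721, 0.126273) = 0.976180 rad, from sin θ sin δ cos φ₁ over cos δ − sin φ₁ sin φ₂.
λ₂ = -29.109° + 55.931° = 26.822°.

latitude 63.500°, longitude 26.822°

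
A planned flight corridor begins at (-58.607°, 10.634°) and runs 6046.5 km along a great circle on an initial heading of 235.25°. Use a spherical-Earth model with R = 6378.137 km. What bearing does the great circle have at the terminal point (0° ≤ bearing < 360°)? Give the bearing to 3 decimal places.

Angular distance δ = d/R = 6046.5 / 6378.137 = 0.948004 rad.
With φ₁ = -58.607° = -1.022885 rad and θ = 235.25° = 4.105887 rad:
Destination latitude: φ₂ = arcsin( sin φ₁ cos δ + cos φ₁ sin δ cos θ ) = arcsin(-0.739087) = -47.654°.
Δλ = atan2( sin θ sin δ cos φ₁ , cos δ − sin φ₁ sin φ₂ ) = atan2(-0.347644, -0.047590) = -1.706844 rad = -97.795°.
λ₂ = 10.634° + -97.795° = -87.161°.
The forward bearing on arrival equals the back-azimuth from the destination plus 180°.
Back-azimuth from P₂ (-47.654°, -87.161°) to P₁ (-58.607°, 10.634°), with Δλ' = λ₁ − λ₂ = 97.795°: atan2( sin Δλ' cos φ₁ , cos φ₂ sin φ₁ − sin φ₂ cos φ₁ cos Δλ' ) = 140.552°.
Final bearing = (140.552° + 180°) mod 360° = 320.552°.

final bearing 320.552°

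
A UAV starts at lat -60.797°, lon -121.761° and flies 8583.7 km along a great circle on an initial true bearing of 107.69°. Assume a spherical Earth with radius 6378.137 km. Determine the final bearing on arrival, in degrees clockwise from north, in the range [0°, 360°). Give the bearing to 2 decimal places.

The arc subtends δ = 8583.7/6378.137 = 1.345801 rad at the centre.
Converting: φ₁ = -1.061108 rad, θ = 1.879545 rad.
sin φ₂ = sin φ₁ cos δ + cos φ₁ sin δ cos θ = (-0.872897)(0.223102) + (0.487905)(0.974795)(-0.303867) = -0.339267
φ₂ = asin(-0.339267) = -0.346137 rad = -19.832°.
Then Δλ = atan2(0.453118, -0.073042) = 1.730621 rad, from sin θ sin δ cos φ₁ over cos δ − sin φ₁ sin φ₂.
Hence λ₂ = -121.761° + 99.157° = -22.604°.
The forward bearing on arrival equals the back-azimuth from the destination plus 180°.
Back-azimuth from P₂ (-19.83°, -22.60°) to P₁ (-60.80°, -121.76°), with Δλ' = λ₁ − λ₂ = -99.16°: atan2( sin Δλ' cos φ₁ , cos φ₂ sin φ₁ − sin φ₂ cos φ₁ cos Δλ' ) = 209.61°.
Final bearing = (209.61° + 180°) mod 360° = 29.61°.

final bearing 29.61°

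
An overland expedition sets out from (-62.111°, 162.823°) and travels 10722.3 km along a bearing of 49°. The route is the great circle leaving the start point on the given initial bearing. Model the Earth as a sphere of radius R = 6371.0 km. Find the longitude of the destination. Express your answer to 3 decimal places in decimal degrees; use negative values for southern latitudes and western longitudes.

longitude -142.111°

The arc subtends δ = 10722.3/6371 = 1.682985 rad at the centre.
With φ₁ = -62.111° = -1.084041 rad and θ = 49° = 0.855211 rad:
sin φ₂ = sin φ₁ cos δ + cos φ₁ sin δ cos θ = (-0.883855)(-0.111954) + (0.467760)(0.993713)(0.656059) = 0.403900
φ₂ = asin(0.403900) = 0.415776 rad = 23.822°.
For the longitude increment, Δλ = atan2( sin θ sin δ cos φ₁, cos δ − sin φ₁ sin φ₂ ) = atan2(0.350804, 0.245035) = 55.066°.
λ₂ = 162.823° + 55.066° = 217.889°, normalized to (−180°, 180°] → -142.111°.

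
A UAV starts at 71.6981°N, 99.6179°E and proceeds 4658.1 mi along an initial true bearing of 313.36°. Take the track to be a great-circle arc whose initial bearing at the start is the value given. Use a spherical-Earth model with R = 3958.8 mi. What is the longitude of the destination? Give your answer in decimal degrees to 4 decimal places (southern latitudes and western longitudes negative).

longitude -26.0197°

Angular distance δ = d/R = 4658.1 / 3958.8 = 1.176644 rad.
With φ₁ = 71.6981° = 1.251368 rad and θ = 313.36° = 5.469164 rad:
Destination latitude: φ₂ = arcsin( sin φ₁ cos δ + cos φ₁ sin δ cos θ ) = arcsin(0.563670) = 34.3100°.
Δλ = atan2( sin θ sin δ cos φ₁ , cos δ − sin φ₁ sin φ₂ ) = atan2(-0.210806, -0.151132) = -2.192790 rad = -125.6376°.
Hence λ₂ = 99.6179° + -125.6376° = -26.0197°.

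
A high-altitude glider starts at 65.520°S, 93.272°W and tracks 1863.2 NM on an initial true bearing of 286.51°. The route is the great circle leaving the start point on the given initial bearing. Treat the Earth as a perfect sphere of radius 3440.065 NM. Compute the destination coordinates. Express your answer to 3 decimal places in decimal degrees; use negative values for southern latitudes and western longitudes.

latitude -45.984°, longitude -138.614°

The arc subtends δ = 1863.2/3440.065 = 0.541618 rad at the centre.
Converting: φ₁ = -1.143540 rad, θ = 5.000543 rad.
Destination latitude: φ₂ = arcsin( sin φ₁ cos δ + cos φ₁ sin δ cos θ ) = arcsin(-0.719141) = -45.984°.
For the longitude increment, Δλ = atan2( sin θ sin δ cos φ₁, cos δ − sin φ₁ sin φ₂ ) = atan2(-0.204813, 0.202382) = -45.342°.
Hence λ₂ = -93.272° + -45.342° = -138.614°.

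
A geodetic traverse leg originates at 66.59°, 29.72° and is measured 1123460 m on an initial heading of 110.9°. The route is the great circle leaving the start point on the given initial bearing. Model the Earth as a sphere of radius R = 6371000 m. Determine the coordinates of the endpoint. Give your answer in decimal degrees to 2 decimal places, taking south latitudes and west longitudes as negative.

latitude 61.47°, longitude 49.79°

Angular distance δ = d/R = 1123460 / 6371000 = 0.176340 rad.
Start latitude φ₁ = 1.162215 rad; initial bearing θ = 1.935570 rad.
sin φ₂ = sin φ₁ cos δ + cos φ₁ sin δ cos θ = (0.917685)(0.984492) + (0.397308)(0.175427)(-0.356738) = 0.878590
φ₂ = asin(0.878590) = 1.072902 rad = 61.47°.
For the longitude increment, Δλ = atan2( sin θ sin δ cos φ₁, cos δ − sin φ₁ sin φ₂ ) = atan2(0.065113, 0.178223) = 20.07°.
Hence λ₂ = 29.72° + 20.07° = 49.79°.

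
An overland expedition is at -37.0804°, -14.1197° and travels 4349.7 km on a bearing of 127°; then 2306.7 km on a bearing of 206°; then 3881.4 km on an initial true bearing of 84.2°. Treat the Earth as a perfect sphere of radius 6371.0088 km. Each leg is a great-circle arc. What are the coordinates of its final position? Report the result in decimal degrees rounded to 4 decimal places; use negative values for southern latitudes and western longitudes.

latitude -47.3291°, longitude 71.3804°

Apply the spherical direct solution leg by leg, carrying full precision between legs.
Leg 1: from (-37.0804°, -14.1197°), δ = 4349.7/6371.0088 = 0.682733 rad, θ = 127° → φ = -50.4172°, λ = 38.1377°.
Leg 2: from (-50.4172°, 38.1377°), δ = 2306.7/6371.0088 = 0.362062 rad, θ = 206° → φ = -67.4571°, λ = 14.2457°.
Leg 3: from (-67.4571°, 14.2457°), δ = 3881.4/6371.0088 = 0.609228 rad, θ = 84.2° → φ = -47.3291°, λ = 71.3804°.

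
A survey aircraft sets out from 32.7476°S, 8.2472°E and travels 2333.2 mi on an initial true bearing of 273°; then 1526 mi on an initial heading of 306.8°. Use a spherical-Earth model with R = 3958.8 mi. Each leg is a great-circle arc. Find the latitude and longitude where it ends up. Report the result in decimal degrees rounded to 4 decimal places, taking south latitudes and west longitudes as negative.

latitude -10.9619°, longitude -47.4383°

Apply the spherical direct solution leg by leg, carrying full precision between legs.
Leg 1: from (-32.7476°, 8.2472°), δ = 2333.2/3958.8 = 0.589371 rad, θ = 273° → φ = -25.1640°, λ = -29.5798°.
Leg 2: from (-25.1640°, -29.5798°), δ = 1526/3958.8 = 0.385470 rad, θ = 306.8° → φ = -10.9619°, λ = -47.4383°.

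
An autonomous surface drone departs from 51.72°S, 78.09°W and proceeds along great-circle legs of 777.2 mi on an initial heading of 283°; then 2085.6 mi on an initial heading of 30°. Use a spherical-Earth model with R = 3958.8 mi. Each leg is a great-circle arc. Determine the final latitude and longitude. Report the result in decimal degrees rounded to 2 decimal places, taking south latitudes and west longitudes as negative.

latitude -20.52°, longitude -79.01°

Apply the spherical direct solution leg by leg, carrying full precision between legs.
Leg 1: from (-51.72°, -78.09°), δ = 777.2/3958.8 = 0.196322 rad, θ = 283° → φ = -47.96°, λ = -94.58°.
Leg 2: from (-47.96°, -94.58°), δ = 2085.6/3958.8 = 0.526826 rad, θ = 30° → φ = -20.52°, λ = -79.01°.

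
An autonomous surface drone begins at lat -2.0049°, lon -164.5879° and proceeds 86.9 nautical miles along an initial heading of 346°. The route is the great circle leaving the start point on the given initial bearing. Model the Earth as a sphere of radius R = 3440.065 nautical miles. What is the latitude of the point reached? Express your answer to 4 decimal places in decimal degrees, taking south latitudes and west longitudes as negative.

latitude -0.6005°

The arc subtends δ = 86.9/3440.065 = 0.025261 rad at the centre.
Start latitude φ₁ = -0.034992 rad; initial bearing θ = 6.038839 rad.
Destination latitude: φ₂ = arcsin( sin φ₁ cos δ + cos φ₁ sin δ cos θ ) = arcsin(-0.010481) = -0.6005°.
For the longitude increment, Δλ = atan2( sin θ sin δ cos φ₁, cos δ − sin φ₁ sin φ₂ ) = atan2(-0.006107, 0.999314) = -0.3501°.
λ₂ = λ₁ + Δλ = -164.9380°.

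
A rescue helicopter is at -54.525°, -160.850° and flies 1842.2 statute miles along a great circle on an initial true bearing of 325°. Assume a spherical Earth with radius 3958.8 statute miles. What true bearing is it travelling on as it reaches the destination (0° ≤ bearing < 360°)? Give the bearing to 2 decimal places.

The arc subtends δ = 1842.2/3958.8 = 0.465343 rad at the centre.
With φ₁ = -54.525° = -0.951641 rad and θ = 325° = 5.672320 rad:
Applying the spherical law of cosines for sides, sin φ₂ = sin φ₁ cos δ + cos φ₁ sin δ cos θ = -0.514452, so φ₂ = -30.961°.
Then Δλ = atan2(-0.149370, 0.474714) = -0.304845 rad, from sin θ sin δ cos φ₁ over cos δ − sin φ₁ sin φ₂.
λ₂ = -160.850° + -17.466° = -178.316°.
The forward bearing on arrival equals the back-azimuth from the destination plus 180°.
Back-azimuth from P₂ (-30.96°, -178.32°) to P₁ (-54.52°, -160.85°), with Δλ' = λ₁ − λ₂ = 17.47°: atan2( sin Δλ' cos φ₁ , cos φ₂ sin φ₁ − sin φ₂ cos φ₁ cos Δλ' ) = 157.16°.
Final bearing = (157.16° + 180°) mod 360° = 337.16°.

final bearing 337.16°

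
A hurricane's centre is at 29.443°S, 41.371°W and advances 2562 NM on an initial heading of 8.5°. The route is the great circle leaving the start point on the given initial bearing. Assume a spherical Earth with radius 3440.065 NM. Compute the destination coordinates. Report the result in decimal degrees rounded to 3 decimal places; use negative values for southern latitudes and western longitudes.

latitude 12.847°, longitude -35.473°

δ = 2562/3440.065 = 0.744753 rad (42.6712°).
Start latitude φ₁ = -0.513877 rad; initial bearing θ = 0.148353 rad.
Destination latitude: φ₂ = arcsin( sin φ₁ cos δ + cos φ₁ sin δ cos θ ) = arcsin(0.222347) = 12.847°.
Δλ = atan2( sin θ sin δ cos φ₁ , cos δ − sin φ₁ sin φ₂ ) = atan2(0.087245, 0.844551) = 0.102938 rad = 5.898°.
λ₂ = -41.371° + 5.898° = -35.473°.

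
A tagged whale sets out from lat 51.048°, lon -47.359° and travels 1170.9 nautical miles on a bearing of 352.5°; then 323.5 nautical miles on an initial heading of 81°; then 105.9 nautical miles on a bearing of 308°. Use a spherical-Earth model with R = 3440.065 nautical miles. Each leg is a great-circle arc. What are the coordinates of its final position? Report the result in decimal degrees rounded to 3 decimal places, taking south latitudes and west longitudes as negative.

Apply the spherical direct solution leg by leg, carrying full precision between legs.
Leg 1: from (51.048°, -47.359°), δ = 1170.9/3440.065 = 0.340371 rad, θ = 352.5° → φ = 70.243°, λ = -54.765°.
Leg 2: from (70.243°, -54.765°), δ = 323.5/3440.065 = 0.094039 rad, θ = 81° → φ = 70.380°, λ = -38.731°.
Leg 3: from (70.380°, -38.731°), δ = 105.9/3440.065 = 0.030784 rad, θ = 308° → φ = 71.416°, λ = -43.096°.

latitude 71.416°, longitude -43.096°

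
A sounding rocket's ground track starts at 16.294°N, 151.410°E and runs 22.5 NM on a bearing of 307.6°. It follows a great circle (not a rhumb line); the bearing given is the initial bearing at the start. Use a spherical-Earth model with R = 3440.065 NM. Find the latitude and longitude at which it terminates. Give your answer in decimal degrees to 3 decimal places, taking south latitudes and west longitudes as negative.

latitude 16.522°, longitude 151.100°

Central angle δ = d/R = 0.006541 rad.
Start latitude φ₁ = 0.284384 rad; initial bearing θ = 5.368633 rad.
sin φ₂ = sin φ₁ cos δ + cos φ₁ sin δ cos θ = (0.280566)(0.999979) + (0.959835)(0.006541)(0.610145) = 0.284391
φ₂ = asin(0.284391) = 0.288371 rad = 16.522°.
Then Δλ = atan2(-0.004974, 0.920188) = -0.005405 rad, from sin θ sin δ cos φ₁ over cos δ − sin φ₁ sin φ₂.
λ₂ = 151.410° + -0.310° = 151.100°.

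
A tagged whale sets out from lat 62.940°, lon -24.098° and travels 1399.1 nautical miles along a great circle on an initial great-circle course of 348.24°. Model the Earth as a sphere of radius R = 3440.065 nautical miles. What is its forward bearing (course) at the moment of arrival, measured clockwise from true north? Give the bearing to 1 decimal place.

Central angle δ = d/R = 0.406707 rad.
With φ₁ = 62.940° = 1.098510 rad and θ = 348.24° = 6.077935 rad:
Destination latitude: φ₂ = arcsin( sin φ₁ cos δ + cos φ₁ sin δ cos θ ) = arcsin(0.994073) = 83.759°.
For the longitude increment, Δλ = atan2( sin θ sin δ cos φ₁, cos δ − sin φ₁ sin φ₂ ) = atan2(-0.036679, 0.033176) = -47.871°.
λ₂ = -24.098° + -47.871° = -71.969°.
The forward bearing on arrival equals the back-azimuth from the destination plus 180°.
Back-azimuth from P₂ (83.8°, -72.0°) to P₁ (62.9°, -24.1°), with Δλ' = λ₁ − λ₂ = 47.9°: atan2( sin Δλ' cos φ₁ , cos φ₂ sin φ₁ − sin φ₂ cos φ₁ cos Δλ' ) = 121.5°.
Final bearing = (121.5° + 180°) mod 360° = 301.5°.

final bearing 301.5°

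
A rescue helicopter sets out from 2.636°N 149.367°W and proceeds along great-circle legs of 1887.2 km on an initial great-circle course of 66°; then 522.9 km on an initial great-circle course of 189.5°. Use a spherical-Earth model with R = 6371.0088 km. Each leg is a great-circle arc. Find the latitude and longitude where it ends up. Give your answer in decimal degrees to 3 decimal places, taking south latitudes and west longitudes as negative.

latitude 4.718°, longitude -134.465°

Apply the spherical direct solution leg by leg, carrying full precision between legs.
Leg 1: from (2.636°, -149.367°), δ = 1887.2/6371.0088 = 0.296217 rad, θ = 66° → φ = 9.357°, λ = -133.687°.
Leg 2: from (9.357°, -133.687°), δ = 522.9/6371.0088 = 0.082075 rad, θ = 189.5° → φ = 4.718°, λ = -134.465°.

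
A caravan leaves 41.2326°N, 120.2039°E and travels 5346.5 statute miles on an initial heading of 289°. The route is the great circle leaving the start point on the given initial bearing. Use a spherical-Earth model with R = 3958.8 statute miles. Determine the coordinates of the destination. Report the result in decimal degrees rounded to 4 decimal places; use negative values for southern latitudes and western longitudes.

Angular distance δ = d/R = 5346.5 / 3958.8 = 1.350536 rad.
With φ₁ = 41.2326° = 0.719645 rad and θ = 289° = 5.044002 rad:
Destination latitude: φ₂ = arcsin( sin φ₁ cos δ + cos φ₁ sin δ cos θ ) = arcsin(0.382932) = 22.5154°.
Δλ = atan2( sin θ sin δ cos φ₁ , cos δ − sin φ₁ sin φ₂ ) = atan2(-0.693889, -0.033913) = -1.619631 rad = -92.7980°.
λ₂ = 120.2039° + -92.7980° = 27.4059°.

latitude 22.5154°, longitude 27.4059°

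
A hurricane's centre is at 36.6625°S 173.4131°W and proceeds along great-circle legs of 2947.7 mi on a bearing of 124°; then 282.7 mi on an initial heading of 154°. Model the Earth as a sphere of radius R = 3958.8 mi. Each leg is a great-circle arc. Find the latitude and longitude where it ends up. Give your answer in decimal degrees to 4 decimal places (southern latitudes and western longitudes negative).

latitude -51.6365°, longitude -113.4357°

Apply the spherical direct solution leg by leg, carrying full precision between legs.
Leg 1: from (-36.6625°, -173.4131°), δ = 2947.7/3958.8 = 0.744594 rad, θ = 124° → φ = -47.9933°, λ = -116.3244°.
Leg 2: from (-47.9933°, -116.3244°), δ = 282.7/3958.8 = 0.071411 rad, θ = 154° → φ = -51.6365°, λ = -113.4357°.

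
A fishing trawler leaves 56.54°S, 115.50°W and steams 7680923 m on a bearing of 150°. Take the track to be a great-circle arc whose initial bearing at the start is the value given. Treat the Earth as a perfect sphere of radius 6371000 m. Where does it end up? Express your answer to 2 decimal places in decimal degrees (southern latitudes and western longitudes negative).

latitude -48.07°, longitude 20.16°

The arc subtends δ = 7680923/6371000 = 1.205607 rad at the centre.
Start latitude φ₁ = -0.986809 rad; initial bearing θ = 2.617994 rad.
Applying the spherical law of cosines for sides, sin φ₂ = sin φ₁ cos δ + cos φ₁ sin δ cos θ = -0.743940, so φ₂ = -48.07°.
Then Δλ = atan2(0.257498, -0.263521) = 2.367754 rad, from sin θ sin δ cos φ₁ over cos δ − sin φ₁ sin φ₂.
λ₂ = λ₁ + Δλ = 20.16°.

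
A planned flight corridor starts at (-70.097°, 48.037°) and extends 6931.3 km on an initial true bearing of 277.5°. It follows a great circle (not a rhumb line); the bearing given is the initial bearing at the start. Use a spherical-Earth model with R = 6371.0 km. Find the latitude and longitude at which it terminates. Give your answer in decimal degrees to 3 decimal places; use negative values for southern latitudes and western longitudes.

latitude -23.404°, longitude -25.064°

δ = 6931.3/6371 = 1.087945 rad (62.3347°).
Start latitude φ₁ = -1.223423 rad; initial bearing θ = 4.843289 rad.
sin φ₂ = sin φ₁ cos δ + cos φ₁ sin δ cos θ = (-0.940270)(0.464306) + (0.340429)(0.885675)(0.130526) = -0.397218
φ₂ = asin(-0.397218) = -0.408484 rad = -23.404°.
Then Δλ = atan2(-0.298930, 0.090813) = -1.275861 rad, from sin θ sin δ cos φ₁ over cos δ − sin φ₁ sin φ₂.
λ₂ = λ₁ + Δλ = -25.064°.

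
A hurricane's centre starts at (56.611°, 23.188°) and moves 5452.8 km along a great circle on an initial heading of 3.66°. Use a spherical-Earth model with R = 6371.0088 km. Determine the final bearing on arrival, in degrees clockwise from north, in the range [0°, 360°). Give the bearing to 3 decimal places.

Angular distance δ = d/R = 5452.8 / 6371.0088 = 0.855877 rad.
With φ₁ = 56.611° = 0.988048 rad and θ = 3.66° = 0.063879 rad:
Destination latitude: φ₂ = arcsin( sin φ₁ cos δ + cos φ₁ sin δ cos θ ) = arcsin(0.962084) = 74.172°.
For the longitude increment, Δλ = atan2( sin θ sin δ cos φ₁, cos δ − sin φ₁ sin φ₂ ) = atan2(0.026528, -0.147739) = 169.820°.
λ₂ = 23.188° + 169.820° = 193.008°, normalized to (−180°, 180°] → -166.992°.
The forward bearing on arrival equals the back-azimuth from the destination plus 180°.
Back-azimuth from P₂ (74.172°, -166.992°) to P₁ (56.611°, 23.188°), with Δλ' = λ₁ − λ₂ = 190.180°: atan2( sin Δλ' cos φ₁ , cos φ₂ sin φ₁ − sin φ₂ cos φ₁ cos Δλ' ) = 352.600°.
Final bearing = (352.600° + 180°) mod 360° = 172.600°.

final bearing 172.600°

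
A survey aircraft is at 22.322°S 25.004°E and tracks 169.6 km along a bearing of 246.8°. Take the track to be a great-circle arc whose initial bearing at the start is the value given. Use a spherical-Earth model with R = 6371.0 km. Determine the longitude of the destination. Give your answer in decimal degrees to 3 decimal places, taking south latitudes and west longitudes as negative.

longitude 23.482°

Angular distance δ = d/R = 169.6 / 6371 = 0.026621 rad.
With φ₁ = -22.322° = -0.389592 rad and θ = 246.8° = 4.307473 rad:
Destination latitude: φ₂ = arcsin( sin φ₁ cos δ + cos φ₁ sin δ cos θ ) = arcsin(-0.389377) = -22.916°.
For the longitude increment, Δλ = atan2( sin θ sin δ cos φ₁, cos δ − sin φ₁ sin φ₂ ) = atan2(-0.022632, 0.851756) = -1.522°.
λ₂ = 25.004° + -1.522° = 23.482°.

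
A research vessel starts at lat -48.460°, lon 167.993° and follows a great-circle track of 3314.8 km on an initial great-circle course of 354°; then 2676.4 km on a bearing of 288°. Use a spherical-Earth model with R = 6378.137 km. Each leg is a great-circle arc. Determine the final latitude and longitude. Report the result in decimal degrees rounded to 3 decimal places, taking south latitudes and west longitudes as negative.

latitude -10.078°, longitude 141.674°

Apply the spherical direct solution leg by leg, carrying full precision between legs.
Leg 1: from (-48.460°, 167.993°), δ = 3314.8/6378.137 = 0.519713 rad, θ = 354° → φ = -18.792°, λ = 164.850°.
Leg 2: from (-18.792°, 164.850°), δ = 2676.4/6378.137 = 0.419621 rad, θ = 288° → φ = -10.078°, λ = 141.674°.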